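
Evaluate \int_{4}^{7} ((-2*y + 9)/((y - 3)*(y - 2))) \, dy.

-5*log(5) + 11*log(2)

Factor the denominator: y**2 - 5*y + 6 = (y - 2)(y - 3).
Partial fractions: (-2*y + 9)/((y - 3)*(y - 2)) = -5/(y - 2) + 3/(y - 3).
An antiderivative is F(y) = 3*log(y - 3) - 5*log(y - 2).
Then F(7) - F(4) = (-5*log(5) + 6*log(2)) - (-log(32)) = -5*log(5) + 11*log(2).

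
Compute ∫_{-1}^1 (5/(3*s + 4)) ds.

An antiderivative is F(s) = 5*log(3*s + 4)/3.
Then F(1) - F(-1) = (5*log(7)/3) - (0) = 5*log(7)/3.

5*log(7)/3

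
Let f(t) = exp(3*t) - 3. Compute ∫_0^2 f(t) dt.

An antiderivative is F(t) = exp(3*t)/3 - 3*t.
Then F(2) - F(0) = (-6 + exp(6)/3) - (1/3) = -19/3 + exp(6)/3.

-19/3 + exp(6)/3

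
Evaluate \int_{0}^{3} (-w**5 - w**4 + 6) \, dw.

-1521/10

By the power rule, an antiderivative is F(w) = -w**6/6 - w**5/5 + 6*w.
Then F(3) - F(0) = (-1521/10) - (0) = -1521/10.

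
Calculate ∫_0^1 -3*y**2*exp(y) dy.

6 - 3*E

Integrate by parts twice (u = y^2, dv = -3*exp(y) dy).
An antiderivative is F(y) = (-3*y**2 + 6*y - 6)*exp(y).
Then F(1) - F(0) = (-3*E) - (-6) = 6 - 3*E.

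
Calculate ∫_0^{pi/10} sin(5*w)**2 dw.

Use the identity sin^2(5*w) = (1 - cos(10*w))/2.
An antiderivative is F(w) = w/2 - sin(10*w)/20.
Then F(pi/10) - F(0) = (pi/20) - (0) = pi/20.

pi/20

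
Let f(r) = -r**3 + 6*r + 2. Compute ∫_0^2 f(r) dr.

By the power rule, an antiderivative is F(r) = -r**4/4 + 3*r**2 + 2*r.
Then F(2) - F(0) = (12) - (0) = 12.

12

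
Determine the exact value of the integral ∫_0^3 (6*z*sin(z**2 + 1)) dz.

3*cos(1) - 3*cos(10)

Let u = z**2 + 1, so du = 2*z dz. When z = 0, u = 1; when z = 3, u = 10.
The integral becomes 3·∫ sin(u) du from 1 to 10, with antiderivative -3*cos(u).
Back in z: F(z) = -3*cos(z**2 + 1).
Then F(3) - F(0) = (-3*cos(10)) - (-3*cos(1)) = 3*cos(1) - 3*cos(10).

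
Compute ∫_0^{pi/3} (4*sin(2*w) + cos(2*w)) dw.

An antiderivative is F(w) = sin(2*w)/2 - 2*cos(2*w).
Then F(pi/3) - F(0) = (sqrt(3)/4 + 1) - (-2) = sqrt(3)/4 + 3.

sqrt(3)/4 + 3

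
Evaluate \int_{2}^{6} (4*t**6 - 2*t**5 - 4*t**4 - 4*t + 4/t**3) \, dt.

By the power rule, an antiderivative is F(t) = 4*t**7/7 - t**6/3 - 4*t**5/5 - 2*t**2 - 2/t**2.
Then F(6) - F(2) = (87014701/630) - (3719/210) = 43501772/315.

43501772/315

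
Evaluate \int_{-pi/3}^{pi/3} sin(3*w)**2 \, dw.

pi/3

Use the identity sin^2(3*w) = (1 - cos(6*w))/2.
An antiderivative is F(w) = w/2 - sin(6*w)/12.
Then F(pi/3) - F(-pi/3) = (pi/6) - (-pi/6) = pi/3.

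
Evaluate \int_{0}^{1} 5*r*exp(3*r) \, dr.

5/9 + 10*exp(3)/9

Integrate by parts once (u = r, dv = 5*exp(3*r) dr).
An antiderivative is F(r) = (15*r - 5)*exp(3*r)/9.
Then F(1) - F(0) = (10*exp(3)/9) - (-5/9) = 5/9 + 10*exp(3)/9.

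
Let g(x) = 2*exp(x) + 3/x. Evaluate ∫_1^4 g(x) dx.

-2*exp(1) + 6*log(2) + 2*exp(4)

An antiderivative is F(x) = 2*exp(x) + 3*log(x).
Then F(4) - F(1) = (log(64) + 2*exp(4)) - (2*exp(1)) = -2*exp(1) + 6*log(2) + 2*exp(4).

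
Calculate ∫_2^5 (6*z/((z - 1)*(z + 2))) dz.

-4*log(2) + 4*log(7)

Factor the denominator: z**2 + z - 2 = (z + 2)(z - 1).
Partial fractions: 6*z/((z - 1)*(z + 2)) = 4/(z + 2) + 2/(z - 1).
An antiderivative is F(z) = 2*log(z - 1) + 4*log(z + 2).
Then F(5) - F(2) = (4*log(2) + 4*log(7)) - (8*log(2)) = -4*log(2) + 4*log(7).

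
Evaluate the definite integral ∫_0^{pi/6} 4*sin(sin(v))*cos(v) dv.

Let u = sin(v), so du = cos(v) dv. When v = 0, u = 0; when v = pi/6, u = 1/2.
The integral becomes 4·∫ sin(u) du from 0 to 1/2, with antiderivative -4*cos(u).
Back in v: F(v) = -4*cos(sin(v)).
Then F(pi/6) - F(0) = (-4*cos(1/2)) - (-4) = 4 - 4*cos(1/2).

4 - 4*cos(1/2)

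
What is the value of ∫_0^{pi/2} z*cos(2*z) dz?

Integrate by parts once (u = z, dv = cos(2*z) dz).
An antiderivative is F(z) = z*sin(2*z)/2 + cos(2*z)/4.
Then F(pi/2) - F(0) = (-1/4) - (1/4) = -1/2.

-1/2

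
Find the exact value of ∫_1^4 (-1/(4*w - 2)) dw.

An antiderivative is F(w) = -log(4*w - 2)/4.
Then F(4) - F(1) = (-log(14)/4) - (-log(2)/4) = -log(14)/4 + log(2)/4.

-log(14)/4 + log(2)/4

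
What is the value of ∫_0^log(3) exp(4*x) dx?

20

Let u = exp(x), so du = exp(x) dx. When x = 0, u = 1; when x = log(3), u = 3.
The integral becomes ∫ u**3 du from 1 to 3, with antiderivative u**4/4.
Back in x: F(x) = exp(4*x)/4.
Then F(log(3)) - F(0) = (81/4) - (1/4) = 20.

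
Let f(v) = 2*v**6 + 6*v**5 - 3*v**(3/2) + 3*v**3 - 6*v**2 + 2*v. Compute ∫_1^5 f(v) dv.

1336662/35 - 30*sqrt(5)

By the power rule, an antiderivative is F(v) = 2*v**7/7 + v**6 - 6*v**(5/2)/5 + 3*v**4/4 - 2*v**3 + v**2.
Then F(5) - F(1) = (1069325/28 - 30*sqrt(5)) - (-23/140) = 1336662/35 - 30*sqrt(5).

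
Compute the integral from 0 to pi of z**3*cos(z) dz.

Integrate by parts 3 times (u = z^3, dv = cos(z) dz).
An antiderivative is F(z) = z**3*sin(z) + 3*z**2*cos(z) - 6*z*sin(z) - 6*cos(z).
Then F(pi) - F(0) = (6 - 3*pi**2) - (-6) = 12 - 3*pi**2.

12 - 3*pi**2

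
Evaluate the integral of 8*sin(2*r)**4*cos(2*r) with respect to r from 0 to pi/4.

4/5

Let u = sin(2*r), so du = 2*cos(2*r) dr. When r = 0, u = 0; when r = pi/4, u = 1.
The integral becomes 4·∫ u**4 du from 0 to 1, with antiderivative 4*u**5/5.
Back in r: F(r) = 4*sin(2*r)**5/5.
Then F(pi/4) - F(0) = (4/5) - (0) = 4/5.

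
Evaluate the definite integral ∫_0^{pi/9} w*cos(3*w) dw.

-1/18 + sqrt(3)*pi/54

Integrate by parts once (u = w, dv = cos(3*w) dw).
An antiderivative is F(w) = w*sin(3*w)/3 + cos(3*w)/9.
Then F(pi/9) - F(0) = (1/18 + sqrt(3)*pi/54) - (1/9) = -1/18 + sqrt(3)*pi/54.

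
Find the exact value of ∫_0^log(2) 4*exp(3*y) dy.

28/3

Let u = exp(y), so du = exp(y) dy. When y = 0, u = 1; when y = log(2), u = 2.
The integral becomes 4·∫ u**2 du from 1 to 2, with antiderivative 4*u**3/3.
Back in y: F(y) = 4*exp(3*y)/3.
Then F(log(2)) - F(0) = (32/3) - (4/3) = 28/3.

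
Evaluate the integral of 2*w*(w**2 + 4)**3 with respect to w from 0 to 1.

Let u = w**2 + 4, so du = 2*w dw. When w = 0, u = 4; when w = 1, u = 5.
The integral becomes ∫ u**3 du from 4 to 5, with antiderivative u**4/4.
Back in w: F(w) = (w**2 + 4)**4/4.
Then F(1) - F(0) = (625/4) - (64) = 369/4.

369/4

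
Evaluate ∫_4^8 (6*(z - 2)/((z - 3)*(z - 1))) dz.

Factor the denominator: z**2 - 4*z + 3 = (z - 1)(z - 3).
Partial fractions: 6*(z - 2)/((z - 3)*(z - 1)) = 3/(z - 1) + 3/(z - 3).
An antiderivative is F(z) = 3*log(z - 3) + 3*log(z - 1).
Then F(8) - F(4) = (3*log(5) + 3*log(7)) - (log(27)) = -3*log(3) + 3*log(5) + 3*log(7).

-3*log(3) + 3*log(5) + 3*log(7)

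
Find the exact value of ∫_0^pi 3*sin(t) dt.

6

An antiderivative is F(t) = -3*cos(t).
Then F(pi) - F(0) = (3) - (-3) = 6.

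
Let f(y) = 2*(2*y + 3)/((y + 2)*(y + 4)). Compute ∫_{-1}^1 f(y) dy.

-6*log(3) + 5*log(5)

Factor the denominator: y**2 + 6*y + 8 = (y + 4)(y + 2).
Partial fractions: 2*(2*y + 3)/((y + 2)*(y + 4)) = 5/(y + 4) - 1/(y + 2).
An antiderivative is F(y) = -log(y + 2) + 5*log(y + 4).
Then F(1) - F(-1) = (-log(3) + 5*log(5)) - (5*log(3)) = -6*log(3) + 5*log(5).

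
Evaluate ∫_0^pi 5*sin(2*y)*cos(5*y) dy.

Use the identity sin(2*y)cos(5*y) = [sin(7*y) + sin(-3*y)]/2.
An antiderivative is F(y) = 5*cos(3*y)/6 - 5*cos(7*y)/14.
Then F(pi) - F(0) = (-10/21) - (10/21) = -20/21.

-20/21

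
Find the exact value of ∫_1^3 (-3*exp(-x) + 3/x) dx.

An antiderivative is F(x) = 3*log(x) + 3*exp(-x).
Then F(3) - F(1) = (3*exp(-3) + 3*log(3)) - (3*exp(-1)) = -3*exp(-1) + 3*exp(-3) + 3*log(3).

-3*exp(-1) + 3*exp(-3) + 3*log(3)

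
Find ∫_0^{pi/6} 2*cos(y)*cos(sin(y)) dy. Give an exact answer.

2*sin(1/2)

Let u = sin(y), so du = cos(y) dy. When y = 0, u = 0; when y = pi/6, u = 1/2.
The integral becomes 2·∫ cos(u) du from 0 to 1/2, with antiderivative 2*sin(u).
Back in y: F(y) = 2*sin(sin(y)).
Then F(pi/6) - F(0) = (2*sin(1/2)) - (0) = 2*sin(1/2).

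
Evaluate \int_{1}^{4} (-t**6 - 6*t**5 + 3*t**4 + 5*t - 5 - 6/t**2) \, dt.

-203127/35

By the power rule, an antiderivative is F(t) = -t**7/7 - t**6 + 3*t**5/5 + 5*t**2/2 - 5*t + 6/t.
Then F(4) - F(1) = (-406047/70) - (207/70) = -203127/35.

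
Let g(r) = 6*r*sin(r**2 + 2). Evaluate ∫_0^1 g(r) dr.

Let u = r**2 + 2, so du = 2*r dr. When r = 0, u = 2; when r = 1, u = 3.
The integral becomes 3·∫ sin(u) du from 2 to 3, with antiderivative -3*cos(u).
Back in r: F(r) = -3*cos(r**2 + 2).
Then F(1) - F(0) = (-3*cos(3)) - (-3*cos(2)) = 3*cos(2) - 3*cos(3).

3*cos(2) - 3*cos(3)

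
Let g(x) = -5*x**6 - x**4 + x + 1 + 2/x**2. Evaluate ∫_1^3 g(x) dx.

-168262/105

By the power rule, an antiderivative is F(x) = -5*x**7/7 - x**5/5 + x**2/2 + x - 2/x.
Then F(3) - F(1) = (-336821/210) - (-99/70) = -168262/105.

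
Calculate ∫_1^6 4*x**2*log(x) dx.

Integrate by parts once (u = ln x, dv = 4*x**2 dx).
An antiderivative is F(x) = 4*x**3*(3*log(x) - 1)/9.
Then F(6) - F(1) = (-96 + 288*log(2) + 288*log(3)) - (-4/9) = -860/9 + 288*log(2) + 288*log(3).

-860/9 + 288*log(2) + 288*log(3)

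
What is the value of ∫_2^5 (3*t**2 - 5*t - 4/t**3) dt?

By the power rule, an antiderivative is F(t) = t**3 - 5*t**2/2 + 2/t**2.
Then F(5) - F(2) = (3129/50) - (-3/2) = 1602/25.

1602/25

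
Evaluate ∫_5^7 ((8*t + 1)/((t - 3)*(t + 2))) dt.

-3*log(7) + 5*log(2) + 6*log(3)

Factor the denominator: t**2 - t - 6 = (t + 2)(t - 3).
Partial fractions: (8*t + 1)/((t - 3)*(t + 2)) = 3/(t + 2) + 5/(t - 3).
An antiderivative is F(t) = 5*log(t - 3) + 3*log(t + 2).
Then F(7) - F(5) = (6*log(3) + 10*log(2)) - (5*log(2) + 3*log(7)) = -3*log(7) + 5*log(2) + 6*log(3).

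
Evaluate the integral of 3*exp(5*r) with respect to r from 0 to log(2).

Let u = exp(r), so du = exp(r) dr. When r = 0, u = 1; when r = log(2), u = 2.
The integral becomes 3·∫ u**4 du from 1 to 2, with antiderivative 3*u**5/5.
Back in r: F(r) = 3*exp(5*r)/5.
Then F(log(2)) - F(0) = (96/5) - (3/5) = 93/5.

93/5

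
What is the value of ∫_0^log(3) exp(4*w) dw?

Let u = exp(w), so du = exp(w) dw. When w = 0, u = 1; when w = log(3), u = 3.
The integral becomes ∫ u**3 du from 1 to 3, with antiderivative u**4/4.
Back in w: F(w) = exp(4*w)/4.
Then F(log(3)) - F(0) = (81/4) - (1/4) = 20.

20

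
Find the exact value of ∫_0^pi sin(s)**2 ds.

pi/2

Use the identity sin^2(s) = (1 - cos(2*s))/2.
An antiderivative is F(s) = s/2 - sin(2*s)/4.
Then F(pi) - F(0) = (pi/2) - (0) = pi/2.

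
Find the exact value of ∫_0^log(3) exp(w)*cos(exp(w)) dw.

-sin(1) + sin(3)

Let u = exp(w), so du = exp(w) dw. When w = 0, u = 1; when w = log(3), u = 3.
The integral becomes ∫ cos(u) du from 1 to 3, with antiderivative sin(u).
Back in w: F(w) = sin(exp(w)).
Then F(log(3)) - F(0) = (sin(3)) - (sin(1)) = -sin(1) + sin(3).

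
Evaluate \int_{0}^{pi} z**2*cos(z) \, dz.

Integrate by parts twice (u = z^2, dv = cos(z) dz).
An antiderivative is F(z) = z**2*sin(z) + 2*z*cos(z) - 2*sin(z).
Then F(pi) - F(0) = (-2*pi) - (0) = -2*pi.

-2*pi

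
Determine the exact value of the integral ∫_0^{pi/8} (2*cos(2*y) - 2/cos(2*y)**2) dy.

An antiderivative is F(y) = sin(2*y) - tan(2*y).
Then F(pi/8) - F(0) = (-1 + sqrt(2)/2) - (0) = -1 + sqrt(2)/2.

-1 + sqrt(2)/2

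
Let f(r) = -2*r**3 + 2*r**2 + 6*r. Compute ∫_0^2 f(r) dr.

By the power rule, an antiderivative is F(r) = -r**4/2 + 2*r**3/3 + 3*r**2.
Then F(2) - F(0) = (28/3) - (0) = 28/3.

28/3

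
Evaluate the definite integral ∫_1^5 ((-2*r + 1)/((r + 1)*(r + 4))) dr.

-5*log(3) + 3*log(5)

Factor the denominator: r**2 + 5*r + 4 = (r + 4)(r + 1).
Partial fractions: (-2*r + 1)/((r + 1)*(r + 4)) = -3/(r + 4) + 1/(r + 1).
An antiderivative is F(r) = log(r + 1) - 3*log(r + 4).
Then F(5) - F(1) = (-5*log(3) + log(2)) - (-3*log(5) + log(2)) = -5*log(3) + 3*log(5).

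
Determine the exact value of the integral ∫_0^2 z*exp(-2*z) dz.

(-5 + exp(4))*exp(-4)/4

Integrate by parts once (u = z, dv = exp(-2*z) dz).
An antiderivative is F(z) = (-2*z - 1)*exp(-2*z)/4.
Then F(2) - F(0) = (-5*exp(-4)/4) - (-1/4) = (-5 + exp(4))*exp(-4)/4.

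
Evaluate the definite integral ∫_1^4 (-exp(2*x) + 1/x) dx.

-exp(8)/2 + log(4) + exp(2)/2

An antiderivative is F(x) = -exp(2*x)/2 + log(x).
Then F(4) - F(1) = (-exp(8)/2 + log(4)) - (-exp(2)/2) = -exp(8)/2 + log(4) + exp(2)/2.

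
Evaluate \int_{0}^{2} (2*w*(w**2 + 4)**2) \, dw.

448/3

Let u = w**2 + 4, so du = 2*w dw. When w = 0, u = 4; when w = 2, u = 8.
The integral becomes ∫ u**2 du from 4 to 8, with antiderivative u**3/3.
Back in w: F(w) = (w**2 + 4)**3/3.
Then F(2) - F(0) = (512/3) - (64/3) = 448/3.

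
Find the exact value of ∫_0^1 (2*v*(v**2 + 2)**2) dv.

Let u = v**2 + 2, so du = 2*v dv. When v = 0, u = 2; when v = 1, u = 3.
The integral becomes ∫ u**2 du from 2 to 3, with antiderivative u**3/3.
Back in v: F(v) = (v**2 + 2)**3/3.
Then F(1) - F(0) = (9) - (8/3) = 19/3.

19/3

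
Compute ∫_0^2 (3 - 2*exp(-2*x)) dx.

An antiderivative is F(x) = 3*x + exp(-2*x).
Then F(2) - F(0) = (exp(-4) + 6) - (1) = exp(-4) + 5.

exp(-4) + 5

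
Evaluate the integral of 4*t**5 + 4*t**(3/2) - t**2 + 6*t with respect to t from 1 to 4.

14018/5

By the power rule, an antiderivative is F(t) = 2*t**6/3 + 8*t**(5/2)/5 - t**3/3 + 3*t**2.
Then F(4) - F(1) = (42128/15) - (74/15) = 14018/5.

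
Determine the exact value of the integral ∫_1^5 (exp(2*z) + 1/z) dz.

-exp(2)/2 + log(5) + exp(10)/2

An antiderivative is F(z) = exp(2*z)/2 + log(z).
Then F(5) - F(1) = (log(5) + exp(10)/2) - (exp(2)/2) = -exp(2)/2 + log(5) + exp(10)/2.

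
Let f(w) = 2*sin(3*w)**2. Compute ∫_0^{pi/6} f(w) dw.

Use the identity sin^2(3*w) = (1 - cos(6*w))/2.
An antiderivative is F(w) = w - sin(6*w)/6.
Then F(pi/6) - F(0) = (pi/6) - (0) = pi/6.

pi/6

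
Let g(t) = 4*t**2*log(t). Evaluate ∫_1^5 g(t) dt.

-496/9 + 500*log(5)/3

Integrate by parts once (u = ln t, dv = 4*t**2 dt).
An antiderivative is F(t) = 4*t**3*(3*log(t) - 1)/9.
Then F(5) - F(1) = (-500/9 + 500*log(5)/3) - (-4/9) = -496/9 + 500*log(5)/3.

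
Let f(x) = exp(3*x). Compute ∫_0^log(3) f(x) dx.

26/3

Let u = exp(x), so du = exp(x) dx. When x = 0, u = 1; when x = log(3), u = 3.
The integral becomes ∫ u**2 du from 1 to 3, with antiderivative u**3/3.
Back in x: F(x) = exp(3*x)/3.
Then F(log(3)) - F(0) = (9) - (1/3) = 26/3.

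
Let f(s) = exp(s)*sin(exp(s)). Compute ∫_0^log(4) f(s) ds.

Let u = exp(s), so du = exp(s) ds. When s = 0, u = 1; when s = log(4), u = 4.
The integral becomes ∫ sin(u) du from 1 to 4, with antiderivative -cos(u).
Back in s: F(s) = -cos(exp(s)).
Then F(log(4)) - F(0) = (-cos(4)) - (-cos(1)) = cos(1) - cos(4).

cos(1) - cos(4)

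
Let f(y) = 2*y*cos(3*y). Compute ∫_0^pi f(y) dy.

Integrate by parts once (u = y, dv = 2*cos(3*y) dy).
An antiderivative is F(y) = 2*y*sin(3*y)/3 + 2*cos(3*y)/9.
Then F(pi) - F(0) = (-2/9) - (2/9) = -4/9.

-4/9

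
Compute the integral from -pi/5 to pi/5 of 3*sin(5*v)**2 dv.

Use the identity sin^2(5*v) = (1 - cos(10*v))/2.
An antiderivative is F(v) = 3*v/2 - 3*sin(10*v)/20.
Then F(pi/5) - F(-pi/5) = (3*pi/10) - (-3*pi/10) = 3*pi/5.

3*pi/5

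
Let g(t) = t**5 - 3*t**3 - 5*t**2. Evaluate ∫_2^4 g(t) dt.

1196/3

By the power rule, an antiderivative is F(t) = t**6/6 - 3*t**4/4 - 5*t**3/3.
Then F(4) - F(2) = (384) - (-44/3) = 1196/3.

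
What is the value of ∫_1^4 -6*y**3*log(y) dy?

Integrate by parts once (u = ln y, dv = -6*y**3 dy).
An antiderivative is F(y) = -3*y**4*(4*log(y) - 1)/8.
Then F(4) - F(1) = (96 - 768*log(2)) - (3/8) = 765/8 - 768*log(2).

765/8 - 768*log(2)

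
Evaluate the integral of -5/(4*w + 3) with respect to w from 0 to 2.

-5*log(11)/4 + 5*log(3)/4

An antiderivative is F(w) = -5*log(4*w + 3)/4.
Then F(2) - F(0) = (-5*log(11)/4) - (-5*log(3)/4) = -5*log(11)/4 + 5*log(3)/4.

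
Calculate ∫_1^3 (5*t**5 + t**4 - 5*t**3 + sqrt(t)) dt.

2*sqrt(3) + 2772/5

By the power rule, an antiderivative is F(t) = 5*t**6/6 + t**5/5 - 5*t**4/4 + 2*t**(3/2)/3.
Then F(3) - F(1) = (2*sqrt(3) + 11097/20) - (9/20) = 2*sqrt(3) + 2772/5.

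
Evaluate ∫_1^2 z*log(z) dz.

-3/4 + log(4)

Integrate by parts once (u = ln z, dv = z dz).
An antiderivative is F(z) = z**2*(2*log(z) - 1)/4.
Then F(2) - F(1) = (-1 + log(4)) - (-1/4) = -3/4 + log(4).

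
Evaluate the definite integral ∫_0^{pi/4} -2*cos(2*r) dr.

-1

An antiderivative is F(r) = -sin(2*r).
Then F(pi/4) - F(0) = (-1) - (0) = -1.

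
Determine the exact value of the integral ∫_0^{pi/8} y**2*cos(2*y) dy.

sqrt(2)*(-32 + pi**2 + 8*pi)/256

Integrate by parts twice (u = y^2, dv = cos(2*y) dy).
An antiderivative is F(y) = y**2*sin(2*y)/2 + y*cos(2*y)/2 - sin(2*y)/4.
Then F(pi/8) - F(0) = (sqrt(2)*(-32 + pi**2 + 8*pi)/256) - (0) = sqrt(2)*(-32 + pi**2 + 8*pi)/256.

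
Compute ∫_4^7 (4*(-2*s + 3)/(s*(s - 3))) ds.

Factor the denominator: s**2 - 3*s = s(s - 3).
Partial fractions: 4*(-2*s + 3)/(s*(s - 3)) = -4/s - 4/(s - 3).
An antiderivative is F(s) = -4*log(s) - 4*log(s - 3).
Then F(7) - F(4) = (-4*log(7) - 8*log(2)) - (-8*log(2)) = -4*log(7).

-4*log(7)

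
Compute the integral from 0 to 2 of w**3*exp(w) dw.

6 + 2*exp(2)

Integrate by parts 3 times (u = w^3, dv = exp(w) dw).
An antiderivative is F(w) = (w**3 - 3*w**2 + 6*w - 6)*exp(w).
Then F(2) - F(0) = (2*exp(2)) - (-6) = 6 + 2*exp(2).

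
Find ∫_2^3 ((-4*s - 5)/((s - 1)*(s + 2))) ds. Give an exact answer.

Factor the denominator: s**2 + s - 2 = (s + 2)(s - 1).
Partial fractions: (-4*s - 5)/((s - 1)*(s + 2)) = -1/(s + 2) - 3/(s - 1).
An antiderivative is F(s) = -3*log(s - 1) - log(s + 2).
Then F(3) - F(2) = (-log(40)) - (-log(4)) = -log(10).

-log(10)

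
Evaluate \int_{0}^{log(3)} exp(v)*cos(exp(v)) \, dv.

-sin(1) + sin(3)

Let u = exp(v), so du = exp(v) dv. When v = 0, u = 1; when v = log(3), u = 3.
The integral becomes ∫ cos(u) du from 1 to 3, with antiderivative sin(u).
Back in v: F(v) = sin(exp(v)).
Then F(log(3)) - F(0) = (sin(3)) - (sin(1)) = -sin(1) + sin(3).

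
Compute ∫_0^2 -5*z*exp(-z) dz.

Integrate by parts once (u = z, dv = -5*exp(-z) dz).
An antiderivative is F(z) = (5*z + 5)*exp(-z).
Then F(2) - F(0) = (15*exp(-2)) - (5) = -5 + 15*exp(-2).

-5 + 15*exp(-2)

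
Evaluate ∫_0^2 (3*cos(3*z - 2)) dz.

sin(4) + sin(2)

Let u = 3*z - 2, so du = 3 dz. When z = 0, u = -2; when z = 2, u = 4.
The integral becomes ∫ cos(u) du from -2 to 4, with antiderivative sin(u).
Back in z: F(z) = sin(3*z - 2).
Then F(2) - F(0) = (sin(4)) - (-sin(2)) = sin(4) + sin(2).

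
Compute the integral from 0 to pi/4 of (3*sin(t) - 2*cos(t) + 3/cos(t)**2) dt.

6 - 5*sqrt(2)/2

An antiderivative is F(t) = -2*sin(t) - 3*cos(t) + 3*tan(t).
Then F(pi/4) - F(0) = (3 - 5*sqrt(2)/2) - (-3) = 6 - 5*sqrt(2)/2.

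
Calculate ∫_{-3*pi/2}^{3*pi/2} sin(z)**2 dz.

3*pi/2

Use the identity sin^2(z) = (1 - cos(2*z))/2.
An antiderivative is F(z) = z/2 - sin(2*z)/4.
Then F(3*pi/2) - F(-3*pi/2) = (3*pi/4) - (-3*pi/4) = 3*pi/2.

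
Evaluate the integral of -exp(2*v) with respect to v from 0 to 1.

1/2 - exp(2)/2

An antiderivative is F(v) = -exp(2*v)/2.
Then F(1) - F(0) = (-exp(2)/2) - (-1/2) = 1/2 - exp(2)/2.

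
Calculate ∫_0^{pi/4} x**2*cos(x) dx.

sqrt(2)*(-32 + pi**2 + 8*pi)/32

Integrate by parts twice (u = x^2, dv = cos(x) dx).
An antiderivative is F(x) = x**2*sin(x) + 2*x*cos(x) - 2*sin(x).
Then F(pi/4) - F(0) = (sqrt(2)*(-32 + pi**2 + 8*pi)/32) - (0) = sqrt(2)*(-32 + pi**2 + 8*pi)/32.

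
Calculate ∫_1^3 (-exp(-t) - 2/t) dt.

-2*log(3) - exp(-1) + exp(-3)

An antiderivative is F(t) = -2*log(t) + exp(-t).
Then F(3) - F(1) = (-2*log(3) + exp(-3)) - (exp(-1)) = -2*log(3) - exp(-1) + exp(-3).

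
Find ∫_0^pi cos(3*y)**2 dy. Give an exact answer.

pi/2

Use the identity cos^2(3*y) = (1 + cos(6*y))/2.
An antiderivative is F(y) = y/2 + sin(6*y)/12.
Then F(pi) - F(0) = (pi/2) - (0) = pi/2.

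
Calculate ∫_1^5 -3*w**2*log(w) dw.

124/3 - 125*log(5)

Integrate by parts once (u = ln w, dv = -3*w**2 dw).
An antiderivative is F(w) = -w**3*(3*log(w) - 1)/3.
Then F(5) - F(1) = (125/3 - 125*log(5)) - (1/3) = 124/3 - 125*log(5).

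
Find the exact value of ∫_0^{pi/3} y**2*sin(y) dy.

Integrate by parts twice (u = y^2, dv = sin(y) dy).
An antiderivative is F(y) = -y**2*cos(y) + 2*y*sin(y) + 2*cos(y).
Then F(pi/3) - F(0) = (-pi**2/18 + 1 + sqrt(3)*pi/3) - (2) = -1 - pi**2/18 + sqrt(3)*pi/3.

-1 - pi**2/18 + sqrt(3)*pi/3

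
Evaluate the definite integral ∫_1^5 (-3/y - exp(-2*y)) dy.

(-6*exp(10)*log(5) - exp(8) + 1)*exp(-10)/2

An antiderivative is F(y) = -3*log(y) + exp(-2*y)/2.
Then F(5) - F(1) = (-3*log(5) + exp(-10)/2) - (exp(-2)/2) = (-6*exp(10)*log(5) - exp(8) + 1)*exp(-10)/2.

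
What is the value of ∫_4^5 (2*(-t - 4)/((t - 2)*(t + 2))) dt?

Factor the denominator: t**2 - 4 = (t + 2)(t - 2).
Partial fractions: 2*(-t - 4)/((t - 2)*(t + 2)) = 1/(t + 2) - 3/(t - 2).
An antiderivative is F(t) = -3*log(t - 2) + log(t + 2).
Then F(5) - F(4) = (log(7/27)) - (log(3/4)) = log(28/81).

log(28/81)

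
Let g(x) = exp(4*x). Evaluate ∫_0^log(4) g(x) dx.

255/4

Let u = exp(x), so du = exp(x) dx. When x = 0, u = 1; when x = log(4), u = 4.
The integral becomes ∫ u**3 du from 1 to 4, with antiderivative u**4/4.
Back in x: F(x) = exp(4*x)/4.
Then F(log(4)) - F(0) = (64) - (1/4) = 255/4.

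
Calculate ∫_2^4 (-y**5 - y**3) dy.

By the power rule, an antiderivative is F(y) = -y**6/6 - y**4/4.
Then F(4) - F(2) = (-2240/3) - (-44/3) = -732.

-732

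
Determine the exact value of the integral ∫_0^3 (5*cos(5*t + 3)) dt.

sin(18) - sin(3)

Let u = 5*t + 3, so du = 5 dt. When t = 0, u = 3; when t = 3, u = 18.
The integral becomes ∫ cos(u) du from 3 to 18, with antiderivative sin(u).
Back in t: F(t) = sin(5*t + 3).
Then F(3) - F(0) = (sin(18)) - (sin(3)) = sin(18) - sin(3).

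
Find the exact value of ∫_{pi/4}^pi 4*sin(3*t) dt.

An antiderivative is F(t) = -4*cos(3*t)/3.
Then F(pi) - F(pi/4) = (4/3) - (2*sqrt(2)/3) = 4/3 - 2*sqrt(2)/3.

4/3 - 2*sqrt(2)/3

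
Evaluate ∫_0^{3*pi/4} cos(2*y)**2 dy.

Use the identity cos^2(2*y) = (1 + cos(4*y))/2.
An antiderivative is F(y) = y/2 + sin(4*y)/8.
Then F(3*pi/4) - F(0) = (3*pi/8) - (0) = 3*pi/8.

3*pi/8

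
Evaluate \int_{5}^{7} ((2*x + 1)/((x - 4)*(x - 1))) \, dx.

log(18)

Factor the denominator: x**2 - 5*x + 4 = (x - 1)(x - 4).
Partial fractions: (2*x + 1)/((x - 4)*(x - 1)) = -1/(x - 1) + 3/(x - 4).
An antiderivative is F(x) = 3*log(x - 4) - log(x - 1).
Then F(7) - F(5) = (log(9/2)) - (-log(4)) = log(18).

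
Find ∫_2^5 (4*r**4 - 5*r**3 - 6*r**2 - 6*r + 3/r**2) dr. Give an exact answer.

By the power rule, an antiderivative is F(r) = 4*r**5/5 - 5*r**4/4 - 2*r**3 - 3*r**2 - 3/r.
Then F(5) - F(2) = (27863/20) - (-239/10) = 28341/20.

28341/20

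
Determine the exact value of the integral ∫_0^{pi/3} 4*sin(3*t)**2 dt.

Use the identity sin^2(3*t) = (1 - cos(6*t))/2.
An antiderivative is F(t) = 2*t - sin(6*t)/3.
Then F(pi/3) - F(0) = (2*pi/3) - (0) = 2*pi/3.

2*pi/3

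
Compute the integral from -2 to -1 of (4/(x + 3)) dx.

log(16)

An antiderivative is F(x) = 4*log(x + 3).
Then F(-1) - F(-2) = (log(16)) - (0) = log(16).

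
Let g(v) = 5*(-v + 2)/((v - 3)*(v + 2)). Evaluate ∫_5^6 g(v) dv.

-11*log(2) - log(3) + 4*log(7)

Factor the denominator: v**2 - v - 6 = (v + 2)(v - 3).
Partial fractions: 5*(-v + 2)/((v - 3)*(v + 2)) = -4/(v + 2) - 1/(v - 3).
An antiderivative is F(v) = -log(v - 3) - 4*log(v + 2).
Then F(6) - F(5) = (-12*log(2) - log(3)) - (-4*log(7) - log(2)) = -11*log(2) - log(3) + 4*log(7).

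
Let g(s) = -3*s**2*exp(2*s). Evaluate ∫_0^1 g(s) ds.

Integrate by parts twice (u = s^2, dv = -3*exp(2*s) ds).
An antiderivative is F(s) = (-6*s**2 + 6*s - 3)*exp(2*s)/4.
Then F(1) - F(0) = (-3*exp(2)/4) - (-3/4) = 3/4 - 3*exp(2)/4.

3/4 - 3*exp(2)/4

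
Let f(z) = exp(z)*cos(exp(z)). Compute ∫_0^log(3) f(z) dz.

-sin(1) + sin(3)

Let u = exp(z), so du = exp(z) dz. When z = 0, u = 1; when z = log(3), u = 3.
The integral becomes ∫ cos(u) du from 1 to 3, with antiderivative sin(u).
Back in z: F(z) = sin(exp(z)).
Then F(log(3)) - F(0) = (sin(3)) - (sin(1)) = -sin(1) + sin(3).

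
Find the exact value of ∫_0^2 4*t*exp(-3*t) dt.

4/9 - 28*exp(-6)/9

Integrate by parts once (u = t, dv = 4*exp(-3*t) dt).
An antiderivative is F(t) = (-12*t - 4)*exp(-3*t)/9.
Then F(2) - F(0) = (-28*exp(-6)/9) - (-4/9) = 4/9 - 28*exp(-6)/9.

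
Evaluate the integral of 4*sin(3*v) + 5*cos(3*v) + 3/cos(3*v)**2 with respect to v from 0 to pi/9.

2/3 + 11*sqrt(3)/6

An antiderivative is F(v) = 5*sin(3*v)/3 - 4*cos(3*v)/3 + tan(3*v).
Then F(pi/9) - F(0) = (-2/3 + 11*sqrt(3)/6) - (-4/3) = 2/3 + 11*sqrt(3)/6.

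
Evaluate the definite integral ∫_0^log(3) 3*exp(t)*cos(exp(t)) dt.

Let u = exp(t), so du = exp(t) dt. When t = 0, u = 1; when t = log(3), u = 3.
The integral becomes 3·∫ cos(u) du from 1 to 3, with antiderivative 3*sin(u).
Back in t: F(t) = 3*sin(exp(t)).
Then F(log(3)) - F(0) = (3*sin(3)) - (3*sin(1)) = -3*sin(1) + 3*sin(3).

-3*sin(1) + 3*sin(3)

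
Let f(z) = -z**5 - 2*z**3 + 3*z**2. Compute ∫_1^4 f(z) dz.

-747

By the power rule, an antiderivative is F(z) = -z**6/6 - z**4/2 + z**3.
Then F(4) - F(1) = (-2240/3) - (1/3) = -747.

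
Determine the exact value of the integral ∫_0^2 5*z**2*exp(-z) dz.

Integrate by parts twice (u = z^2, dv = 5*exp(-z) dz).
An antiderivative is F(z) = (-5*z**2 - 10*z - 10)*exp(-z).
Then F(2) - F(0) = (-50*exp(-2)) - (-10) = 10 - 50*exp(-2).

10 - 50*exp(-2)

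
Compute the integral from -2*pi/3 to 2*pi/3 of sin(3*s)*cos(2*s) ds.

0

Use the identity sin(3*s)cos(2*s) = [sin(5*s) + sin(s)]/2.
An antiderivative is F(s) = -cos(s)/2 - cos(5*s)/10.
Then F(2*pi/3) - F(-2*pi/3) = (3/10) - (3/10) = 0.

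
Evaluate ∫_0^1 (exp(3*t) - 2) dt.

-7/3 + exp(3)/3

An antiderivative is F(t) = exp(3*t)/3 - 2*t.
Then F(1) - F(0) = (-2 + exp(3)/3) - (1/3) = -7/3 + exp(3)/3.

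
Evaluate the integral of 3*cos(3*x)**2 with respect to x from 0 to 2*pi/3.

pi

Use the identity cos^2(3*x) = (1 + cos(6*x))/2.
An antiderivative is F(x) = 3*x/2 + sin(6*x)/4.
Then F(2*pi/3) - F(0) = (pi) - (0) = pi.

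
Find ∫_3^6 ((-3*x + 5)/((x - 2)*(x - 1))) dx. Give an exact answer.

-log(25)

Factor the denominator: x**2 - 3*x + 2 = (x - 1)(x - 2).
Partial fractions: (-3*x + 5)/((x - 2)*(x - 1)) = -2/(x - 1) - 1/(x - 2).
An antiderivative is F(x) = -log(x - 2) - 2*log(x - 1).
Then F(6) - F(3) = (-log(100)) - (-log(4)) = -log(25).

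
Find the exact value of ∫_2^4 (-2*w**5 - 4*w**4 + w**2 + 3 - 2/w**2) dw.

By the power rule, an antiderivative is F(w) = -w**6/3 - 4*w**5/5 + w**3/3 + 3*w + 2/w.
Then F(4) - F(2) = (-21507/10) - (-559/15) = -63403/30.

-63403/30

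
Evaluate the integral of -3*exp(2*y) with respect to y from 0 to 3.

An antiderivative is F(y) = -3*exp(2*y)/2.
Then F(3) - F(0) = (-3*exp(6)/2) - (-3/2) = 3/2 - 3*exp(6)/2.

3/2 - 3*exp(6)/2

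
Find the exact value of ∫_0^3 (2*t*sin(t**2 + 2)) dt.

cos(2) - cos(11)

Let u = t**2 + 2, so du = 2*t dt. When t = 0, u = 2; when t = 3, u = 11.
The integral becomes ∫ sin(u) du from 2 to 11, with antiderivative -cos(u).
Back in t: F(t) = -cos(t**2 + 2).
Then F(3) - F(0) = (-cos(11)) - (-cos(2)) = cos(2) - cos(11).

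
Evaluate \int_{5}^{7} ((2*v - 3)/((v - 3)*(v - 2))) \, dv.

log(24/5)

Factor the denominator: v**2 - 5*v + 6 = (v - 2)(v - 3).
Partial fractions: (2*v - 3)/((v - 3)*(v - 2)) = -1/(v - 2) + 3/(v - 3).
An antiderivative is F(v) = 3*log(v - 3) - log(v - 2).
Then F(7) - F(5) = (log(64/5)) - (log(8/3)) = log(24/5).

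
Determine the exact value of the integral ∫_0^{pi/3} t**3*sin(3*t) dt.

Integrate by parts 3 times (u = t^3, dv = sin(3*t) dt).
An antiderivative is F(t) = -t**3*cos(3*t)/3 + t**2*sin(3*t)/3 + 2*t*cos(3*t)/9 - 2*sin(3*t)/27.
Then F(pi/3) - F(0) = (pi*(-6 + pi**2)/81) - (0) = pi*(-6 + pi**2)/81.

pi*(-6 + pi**2)/81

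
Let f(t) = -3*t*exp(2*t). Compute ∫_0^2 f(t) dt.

Integrate by parts once (u = t, dv = -3*exp(2*t) dt).
An antiderivative is F(t) = (-6*t + 3)*exp(2*t)/4.
Then F(2) - F(0) = (-9*exp(4)/4) - (3/4) = -9*exp(4)/4 - 3/4.

-9*exp(4)/4 - 3/4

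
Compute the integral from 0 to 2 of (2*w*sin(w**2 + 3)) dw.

Let u = w**2 + 3, so du = 2*w dw. When w = 0, u = 3; when w = 2, u = 7.
The integral becomes ∫ sin(u) du from 3 to 7, with antiderivative -cos(u).
Back in w: F(w) = -cos(w**2 + 3).
Then F(2) - F(0) = (-cos(7)) - (-cos(3)) = cos(3) - cos(7).

cos(3) - cos(7)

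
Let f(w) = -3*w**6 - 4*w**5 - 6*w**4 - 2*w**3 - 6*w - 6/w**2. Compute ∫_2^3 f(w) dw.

-341767/210

By the power rule, an antiderivative is F(w) = -3*w**7/7 - 2*w**6/3 - 6*w**5/5 - w**4/2 - 3*w**2 + 6/w.
Then F(3) - F(2) = (-124627/70) - (-16057/105) = -341767/210.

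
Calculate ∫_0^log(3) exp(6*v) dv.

Let u = exp(v), so du = exp(v) dv. When v = 0, u = 1; when v = log(3), u = 3.
The integral becomes ∫ u**5 du from 1 to 3, with antiderivative u**6/6.
Back in v: F(v) = exp(6*v)/6.
Then F(log(3)) - F(0) = (243/2) - (1/6) = 364/3.

364/3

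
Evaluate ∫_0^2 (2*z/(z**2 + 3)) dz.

log(7/3)

Let u = z**2 + 3, so du = 2*z dz. When z = 0, u = 3; when z = 2, u = 7.
The integral becomes ∫ 1/u du from 3 to 7, with antiderivative log(u).
Back in z: F(z) = log(z**2 + 3).
Then F(2) - F(0) = (log(7)) - (log(3)) = log(7/3).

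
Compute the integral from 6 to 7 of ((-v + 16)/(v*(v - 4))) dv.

Factor the denominator: v**2 - 4*v = v(v - 4).
Partial fractions: (-v + 16)/(v*(v - 4)) = -4/v + 3/(v - 4).
An antiderivative is F(v) = -4*log(v) + 3*log(v - 4).
Then F(7) - F(6) = (-4*log(7) + 3*log(3)) - (-4*log(3) - log(2)) = -4*log(7) + log(2) + 7*log(3).

-4*log(7) + log(2) + 7*log(3)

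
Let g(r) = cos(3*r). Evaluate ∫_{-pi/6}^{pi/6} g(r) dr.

An antiderivative is F(r) = sin(3*r)/3.
Then F(pi/6) - F(-pi/6) = (1/3) - (-1/3) = 2/3.

2/3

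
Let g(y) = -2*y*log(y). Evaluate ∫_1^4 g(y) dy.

Integrate by parts once (u = ln y, dv = -2*y dy).
An antiderivative is F(y) = -y**2*(2*log(y) - 1)/2.
Then F(4) - F(1) = (8 - 32*log(2)) - (1/2) = 15/2 - 32*log(2).

15/2 - 32*log(2)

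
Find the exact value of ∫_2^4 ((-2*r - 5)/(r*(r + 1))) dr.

-5*log(2) - 3*log(3) + 3*log(5)

Factor the denominator: r**2 + r = (r + 1)r.
Partial fractions: (-2*r - 5)/(r*(r + 1)) = 3/(r + 1) - 5/r.
An antiderivative is F(r) = -5*log(r) + 3*log(r + 1).
Then F(4) - F(2) = (-10*log(2) + 3*log(5)) - (log(27/32)) = -5*log(2) - 3*log(3) + 3*log(5).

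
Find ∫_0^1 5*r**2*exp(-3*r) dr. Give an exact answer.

10/27 - 85*exp(-3)/27

Integrate by parts twice (u = r^2, dv = 5*exp(-3*r) dr).
An antiderivative is F(r) = (-45*r**2 - 30*r - 10)*exp(-3*r)/27.
Then F(1) - F(0) = (-85*exp(-3)/27) - (-10/27) = 10/27 - 85*exp(-3)/27.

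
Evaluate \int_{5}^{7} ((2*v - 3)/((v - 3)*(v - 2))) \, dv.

Factor the denominator: v**2 - 5*v + 6 = (v - 2)(v - 3).
Partial fractions: (2*v - 3)/((v - 3)*(v - 2)) = -1/(v - 2) + 3/(v - 3).
An antiderivative is F(v) = 3*log(v - 3) - log(v - 2).
Then F(7) - F(5) = (log(64/5)) - (log(8/3)) = log(24/5).

log(24/5)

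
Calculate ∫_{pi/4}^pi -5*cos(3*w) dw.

5*sqrt(2)/6

An antiderivative is F(w) = -5*sin(3*w)/3.
Then F(pi) - F(pi/4) = (0) - (-5*sqrt(2)/6) = 5*sqrt(2)/6.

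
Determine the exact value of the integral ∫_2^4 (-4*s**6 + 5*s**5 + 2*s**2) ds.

-123728/21

By the power rule, an antiderivative is F(s) = -4*s**7/7 + 5*s**6/6 + 2*s**3/3.
Then F(4) - F(2) = (-41344/7) - (-304/21) = -123728/21.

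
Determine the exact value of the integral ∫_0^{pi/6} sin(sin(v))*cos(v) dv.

1 - cos(1/2)

Let u = sin(v), so du = cos(v) dv. When v = 0, u = 0; when v = pi/6, u = 1/2.
The integral becomes ∫ sin(u) du from 0 to 1/2, with antiderivative -cos(u).
Back in v: F(v) = -cos(sin(v)).
Then F(pi/6) - F(0) = (-cos(1/2)) - (-1) = 1 - cos(1/2).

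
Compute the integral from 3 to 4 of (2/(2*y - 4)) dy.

An antiderivative is F(y) = log(2*y - 4).
Then F(4) - F(3) = (log(4)) - (log(2)) = log(2).

log(2)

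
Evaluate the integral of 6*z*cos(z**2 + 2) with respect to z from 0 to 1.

Let u = z**2 + 2, so du = 2*z dz. When z = 0, u = 2; when z = 1, u = 3.
The integral becomes 3·∫ cos(u) du from 2 to 3, with antiderivative 3*sin(u).
Back in z: F(z) = 3*sin(z**2 + 2).
Then F(1) - F(0) = (3*sin(3)) - (3*sin(2)) = -3*sin(2) + 3*sin(3).

-3*sin(2) + 3*sin(3)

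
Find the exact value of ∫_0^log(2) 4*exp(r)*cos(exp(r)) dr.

-4*sin(1) + 4*sin(2)

Let u = exp(r), so du = exp(r) dr. When r = 0, u = 1; when r = log(2), u = 2.
The integral becomes 4·∫ cos(u) du from 1 to 2, with antiderivative 4*sin(u).
Back in r: F(r) = 4*sin(exp(r)).
Then F(log(2)) - F(0) = (4*sin(2)) - (4*sin(1)) = -4*sin(1) + 4*sin(2).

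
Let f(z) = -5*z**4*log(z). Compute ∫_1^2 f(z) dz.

Integrate by parts once (u = ln z, dv = -5*z**4 dz).
An antiderivative is F(z) = -z**5*(5*log(z) - 1)/5.
Then F(2) - F(1) = (32/5 - 32*log(2)) - (1/5) = 31/5 - 32*log(2).

31/5 - 32*log(2)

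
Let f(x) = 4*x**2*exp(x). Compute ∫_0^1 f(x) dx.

-8 + 4*E

Integrate by parts twice (u = x^2, dv = 4*exp(x) dx).
An antiderivative is F(x) = (4*x**2 - 8*x + 8)*exp(x).
Then F(1) - F(0) = (4*E) - (8) = -8 + 4*E.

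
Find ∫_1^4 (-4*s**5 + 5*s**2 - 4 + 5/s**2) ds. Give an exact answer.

-10533/4

By the power rule, an antiderivative is F(s) = -2*s**6/3 + 5*s**3/3 - 4*s - 5/s.
Then F(4) - F(1) = (-10565/4) - (-8) = -10533/4.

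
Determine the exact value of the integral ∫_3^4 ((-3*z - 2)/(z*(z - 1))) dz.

Factor the denominator: z**2 - z = z(z - 1).
Partial fractions: (-3*z - 2)/(z*(z - 1)) = 2/z - 5/(z - 1).
An antiderivative is F(z) = 2*log(z) - 5*log(z - 1).
Then F(4) - F(3) = (-5*log(3) + 4*log(2)) - (log(9/32)) = -7*log(3) + 9*log(2).

-7*log(3) + 9*log(2)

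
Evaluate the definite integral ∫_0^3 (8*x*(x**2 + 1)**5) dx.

Let u = x**2 + 1, so du = 2*x dx. When x = 0, u = 1; when x = 3, u = 10.
The integral becomes 4·∫ u**5 du from 1 to 10, with antiderivative 2*u**6/3.
Back in x: F(x) = 2*(x**2 + 1)**6/3.
Then F(3) - F(0) = (2000000/3) - (2/3) = 666666.

666666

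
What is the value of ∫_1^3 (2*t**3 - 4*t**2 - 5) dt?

-14/3

By the power rule, an antiderivative is F(t) = t**4/2 - 4*t**3/3 - 5*t.
Then F(3) - F(1) = (-21/2) - (-35/6) = -14/3.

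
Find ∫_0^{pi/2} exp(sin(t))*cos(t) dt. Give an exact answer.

Let u = sin(t), so du = cos(t) dt. When t = 0, u = 0; when t = pi/2, u = 1.
The integral becomes ∫ exp(u) du from 0 to 1, with antiderivative exp(u).
Back in t: F(t) = exp(sin(t)).
Then F(pi/2) - F(0) = (E) - (1) = -1 + E.

-1 + E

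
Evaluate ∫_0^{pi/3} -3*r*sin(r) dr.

-3*sqrt(3)/2 + pi/2

Integrate by parts once (u = r, dv = -3*sin(r) dr).
An antiderivative is F(r) = 3*r*cos(r) - 3*sin(r).
Then F(pi/3) - F(0) = (-3*sqrt(3)/2 + pi/2) - (0) = -3*sqrt(3)/2 + pi/2.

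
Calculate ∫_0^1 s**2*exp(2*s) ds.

Integrate by parts twice (u = s^2, dv = exp(2*s) ds).
An antiderivative is F(s) = (2*s**2 - 2*s + 1)*exp(2*s)/4.
Then F(1) - F(0) = (exp(2)/4) - (1/4) = -1/4 + exp(2)/4.

-1/4 + exp(2)/4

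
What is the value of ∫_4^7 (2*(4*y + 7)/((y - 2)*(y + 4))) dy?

-14*log(2) + 3*log(11) + 5*log(5)

Factor the denominator: y**2 + 2*y - 8 = (y + 4)(y - 2).
Partial fractions: 2*(4*y + 7)/((y - 2)*(y + 4)) = 3/(y + 4) + 5/(y - 2).
An antiderivative is F(y) = 5*log(y - 2) + 3*log(y + 4).
Then F(7) - F(4) = (3*log(11) + 5*log(5)) - (14*log(2)) = -14*log(2) + 3*log(11) + 5*log(5).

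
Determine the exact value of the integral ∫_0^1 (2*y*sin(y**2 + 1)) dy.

-cos(2) + cos(1)

Let u = y**2 + 1, so du = 2*y dy. When y = 0, u = 1; when y = 1, u = 2.
The integral becomes ∫ sin(u) du from 1 to 2, with antiderivative -cos(u).
Back in y: F(y) = -cos(y**2 + 1).
Then F(1) - F(0) = (-cos(2)) - (-cos(1)) = -cos(2) + cos(1).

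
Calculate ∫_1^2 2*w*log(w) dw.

-3/2 + log(16)

Integrate by parts once (u = ln w, dv = 2*w dw).
An antiderivative is F(w) = w**2*(2*log(w) - 1)/2.
Then F(2) - F(1) = (-2 + log(16)) - (-1/2) = -3/2 + log(16).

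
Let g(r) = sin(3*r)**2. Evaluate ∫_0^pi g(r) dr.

pi/2

Use the identity sin^2(3*r) = (1 - cos(6*r))/2.
An antiderivative is F(r) = r/2 - sin(6*r)/12.
Then F(pi) - F(0) = (pi/2) - (0) = pi/2.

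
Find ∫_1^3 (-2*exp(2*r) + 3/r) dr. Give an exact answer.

An antiderivative is F(r) = -exp(2*r) + 3*log(r).
Then F(3) - F(1) = (-exp(6) + log(27)) - (-exp(2)) = -exp(6) + log(27) + exp(2).

-exp(6) + log(27) + exp(2)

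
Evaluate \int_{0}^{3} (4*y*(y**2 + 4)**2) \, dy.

1422

Let u = y**2 + 4, so du = 2*y dy. When y = 0, u = 4; when y = 3, u = 13.
The integral becomes 2·∫ u**2 du from 4 to 13, with antiderivative 2*u**3/3.
Back in y: F(y) = 2*(y**2 + 4)**3/3.
Then F(3) - F(0) = (4394/3) - (128/3) = 1422.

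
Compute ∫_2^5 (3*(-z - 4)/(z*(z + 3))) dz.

-5*log(5) + 7*log(2)

Factor the denominator: z**2 + 3*z = (z + 3)z.
Partial fractions: 3*(-z - 4)/(z*(z + 3)) = 1/(z + 3) - 4/z.
An antiderivative is F(z) = -4*log(z) + log(z + 3).
Then F(5) - F(2) = (-4*log(5) + 3*log(2)) - (log(5/16)) = -5*log(5) + 7*log(2).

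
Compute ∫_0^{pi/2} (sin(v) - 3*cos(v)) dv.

-2

An antiderivative is F(v) = -3*sin(v) - cos(v).
Then F(pi/2) - F(0) = (-3) - (-1) = -2.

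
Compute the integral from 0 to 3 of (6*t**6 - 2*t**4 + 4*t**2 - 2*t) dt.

By the power rule, an antiderivative is F(t) = 6*t**7/7 - 2*t**5/5 + 4*t**3/3 - t**2.
Then F(3) - F(0) = (63153/35) - (0) = 63153/35.

63153/35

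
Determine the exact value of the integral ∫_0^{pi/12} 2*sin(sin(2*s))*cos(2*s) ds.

Let u = sin(2*s), so du = 2*cos(2*s) ds. When s = 0, u = 0; when s = pi/12, u = 1/2.
The integral becomes ∫ sin(u) du from 0 to 1/2, with antiderivative -cos(u).
Back in s: F(s) = -cos(sin(2*s)).
Then F(pi/12) - F(0) = (-cos(1/2)) - (-1) = 1 - cos(1/2).

1 - cos(1/2)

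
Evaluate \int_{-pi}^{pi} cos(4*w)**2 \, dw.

Use the identity cos^2(4*w) = (1 + cos(8*w))/2.
An antiderivative is F(w) = w/2 + sin(8*w)/16.
Then F(pi) - F(-pi) = (pi/2) - (-pi/2) = pi.

pi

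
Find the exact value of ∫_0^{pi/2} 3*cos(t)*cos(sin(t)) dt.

Let u = sin(t), so du = cos(t) dt. When t = 0, u = 0; when t = pi/2, u = 1.
The integral becomes 3·∫ cos(u) du from 0 to 1, with antiderivative 3*sin(u).
Back in t: F(t) = 3*sin(sin(t)).
Then F(pi/2) - F(0) = (3*sin(1)) - (0) = 3*sin(1).

3*sin(1)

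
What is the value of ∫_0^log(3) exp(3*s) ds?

26/3

Let u = exp(s), so du = exp(s) ds. When s = 0, u = 1; when s = log(3), u = 3.
The integral becomes ∫ u**2 du from 1 to 3, with antiderivative u**3/3.
Back in s: F(s) = exp(3*s)/3.
Then F(log(3)) - F(0) = (9) - (1/3) = 26/3.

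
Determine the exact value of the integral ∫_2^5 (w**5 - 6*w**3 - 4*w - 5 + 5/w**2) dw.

3249/2

By the power rule, an antiderivative is F(w) = w**6/6 - 3*w**4/2 - 2*w**2 - 5*w - 5/w.
Then F(5) - F(2) = (4772/3) - (-203/6) = 3249/2.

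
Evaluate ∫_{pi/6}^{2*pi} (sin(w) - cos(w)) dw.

An antiderivative is F(w) = -sin(w) - cos(w).
Then F(2*pi) - F(pi/6) = (-1) - (-sqrt(3)/2 - 1/2) = -1/2 + sqrt(3)/2.

-1/2 + sqrt(3)/2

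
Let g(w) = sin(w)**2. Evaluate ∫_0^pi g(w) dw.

pi/2

Use the identity sin^2(w) = (1 - cos(2*w))/2.
An antiderivative is F(w) = w/2 - sin(2*w)/4.
Then F(pi) - F(0) = (pi/2) - (0) = pi/2.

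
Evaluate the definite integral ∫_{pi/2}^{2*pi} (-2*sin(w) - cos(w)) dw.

An antiderivative is F(w) = -sin(w) + 2*cos(w).
Then F(2*pi) - F(pi/2) = (2) - (-1) = 3.

3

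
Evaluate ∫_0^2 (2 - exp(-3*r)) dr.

An antiderivative is F(r) = 2*r + exp(-3*r)/3.
Then F(2) - F(0) = (exp(-6)/3 + 4) - (1/3) = exp(-6)/3 + 11/3.

exp(-6)/3 + 11/3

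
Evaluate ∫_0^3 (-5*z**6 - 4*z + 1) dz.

-11040/7

By the power rule, an antiderivative is F(z) = -5*z**7/7 - 2*z**2 + z.
Then F(3) - F(0) = (-11040/7) - (0) = -11040/7.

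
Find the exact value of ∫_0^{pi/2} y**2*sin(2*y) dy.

Integrate by parts twice (u = y^2, dv = sin(2*y) dy).
An antiderivative is F(y) = -y**2*cos(2*y)/2 + y*sin(2*y)/2 + cos(2*y)/4.
Then F(pi/2) - F(0) = (-1/4 + pi**2/8) - (1/4) = -1/2 + pi**2/8.

-1/2 + pi**2/8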